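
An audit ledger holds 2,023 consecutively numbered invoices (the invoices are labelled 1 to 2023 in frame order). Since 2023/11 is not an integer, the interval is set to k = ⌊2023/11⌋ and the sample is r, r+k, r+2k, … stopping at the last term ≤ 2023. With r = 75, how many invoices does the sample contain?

k = ⌊2023/11⌋ = 183
Achieved size = ⌊(2023 − 75)/183⌋ + 1 = ⌊1948/183⌋ + 1 = 10 + 1 = 11
(last selection: 75 + 10×183 = 1905 ≤ 2023; next would be 2088 > 2023)

11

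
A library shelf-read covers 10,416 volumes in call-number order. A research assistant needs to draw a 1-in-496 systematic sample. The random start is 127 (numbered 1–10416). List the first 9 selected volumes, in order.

127, 623, 1119, 1615, 2111, 2607, 3103, 3599, 4095

volume 1: 127
volume 2: 127 + 496 = 623
volume 3: 623 + 496 = 1119
volume 4: 1119 + 496 = 1615
volume 5: 1615 + 496 = 2111
volume 6: 2111 + 496 = 2607
volume 7: 2607 + 496 = 3103
volume 8: 3103 + 496 = 3599
volume 9: 3599 + 496 = 4095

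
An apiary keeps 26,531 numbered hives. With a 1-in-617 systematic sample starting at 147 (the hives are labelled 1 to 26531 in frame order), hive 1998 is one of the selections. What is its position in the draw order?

k = 617
position = (1998 − 147)/617 + 1 = 1851/617 + 1 = 3 + 1 = 4

4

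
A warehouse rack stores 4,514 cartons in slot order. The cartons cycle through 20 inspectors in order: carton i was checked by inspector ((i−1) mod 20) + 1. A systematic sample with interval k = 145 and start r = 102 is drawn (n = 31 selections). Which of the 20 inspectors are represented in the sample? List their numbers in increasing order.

2, 7, 12, 17

Consecutive selections differ by k = 145, so their inspector numbers differ by 145 mod 20 = 5.
gcd(145, 20) = 5, so the sample visits 20/5 = 4 distinct residues mod 20.
Start 102 is inspector 2; the inspectors hit are 2, 7, 12, 17.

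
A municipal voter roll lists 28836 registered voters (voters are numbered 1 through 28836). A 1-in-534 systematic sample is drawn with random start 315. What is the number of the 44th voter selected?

23277

k = 534
44th selection = r + (44−1)·k = 315 + 43×534 = 315 + 22962 = 23277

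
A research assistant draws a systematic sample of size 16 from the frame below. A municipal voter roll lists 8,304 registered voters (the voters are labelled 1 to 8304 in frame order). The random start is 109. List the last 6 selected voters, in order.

5299, 5818, 6337, 6856, 7375, 7894

k = N/n = 8304/16 = 519
11th selection = 109 + 10×519 = 5299
12th: 5299 + 519 = 5818
13th: 5818 + 519 = 6337
14th: 6337 + 519 = 6856
15th: 6856 + 519 = 7375
16th: 7375 + 519 = 7894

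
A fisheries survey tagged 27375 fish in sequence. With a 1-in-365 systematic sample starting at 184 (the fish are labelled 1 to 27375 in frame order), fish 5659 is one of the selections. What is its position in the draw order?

k = 365
position = (5659 − 184)/365 + 1 = 5475/365 + 1 = 15 + 1 = 16

16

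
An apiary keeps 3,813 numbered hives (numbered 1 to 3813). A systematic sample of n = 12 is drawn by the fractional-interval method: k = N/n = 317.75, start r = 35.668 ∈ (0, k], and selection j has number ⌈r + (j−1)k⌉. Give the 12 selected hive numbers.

36, 354, 672, 989, 1307, 1625, 1943, 2260, 2578, 2896, 3214, 3531

j=1: r + 0k = 35.668 → ⌈·⌉ = 36
j=2: r + 1k = 353.418 → ⌈·⌉ = 354
j=3: r + 2k = 671.168 → ⌈·⌉ = 672
j=4: r + 3k = 988.918 → ⌈·⌉ = 989
j=5: r + 4k = 1306.668 → ⌈·⌉ = 1307
j=6: r + 5k = 1624.418 → ⌈·⌉ = 1625
j=7: r + 6k = 1942.168 → ⌈·⌉ = 1943
j=8: r + 7k = 2259.918 → ⌈·⌉ = 2260
j=9: r + 8k = 2577.668 → ⌈·⌉ = 2578
j=10: r + 9k = 2895.418 → ⌈·⌉ = 2896
j=11: r + 10k = 3213.168 → ⌈·⌉ = 3214
j=12: r + 11k = 3530.918 → ⌈·⌉ = 3531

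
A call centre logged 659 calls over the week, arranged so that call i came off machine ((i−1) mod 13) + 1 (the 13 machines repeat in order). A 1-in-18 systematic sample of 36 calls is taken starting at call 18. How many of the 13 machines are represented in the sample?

13

Consecutive selections differ by k = 18, so their machine numbers differ by 18 mod 13 = 5.
gcd(18, 13) = 1, so the sample visits 13/1 = 13 distinct residues mod 13.
Start 18 is machine 5; the machines hit are 1, 2, 3, 4, 5, 6, 7, 8, 9, 10, 11, 12, 13.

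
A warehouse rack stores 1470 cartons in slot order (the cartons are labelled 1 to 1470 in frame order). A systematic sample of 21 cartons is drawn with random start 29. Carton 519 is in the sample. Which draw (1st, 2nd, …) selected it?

8

k = 1470/21 = 70
position = (519 − 29)/70 + 1 = 490/70 + 1 = 7 + 1 = 8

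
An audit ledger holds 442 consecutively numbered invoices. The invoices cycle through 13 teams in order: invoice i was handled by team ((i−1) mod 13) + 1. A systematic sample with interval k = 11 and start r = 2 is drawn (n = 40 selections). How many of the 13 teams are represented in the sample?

Consecutive selections differ by k = 11, so their team numbers differ by 11 mod 13 = 11.
gcd(11, 13) = 1, so the sample visits 13/1 = 13 distinct residues mod 13.
Start 2 is team 2; the teams hit are 1, 2, 3, 4, 5, 6, 7, 8, 9, 10, 11, 12, 13.

13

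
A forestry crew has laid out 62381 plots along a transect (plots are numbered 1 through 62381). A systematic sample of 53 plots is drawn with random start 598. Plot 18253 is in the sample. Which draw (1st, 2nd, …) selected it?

k = 62381/53 = 1177
position = (18253 − 598)/1177 + 1 = 17655/1177 + 1 = 15 + 1 = 16

16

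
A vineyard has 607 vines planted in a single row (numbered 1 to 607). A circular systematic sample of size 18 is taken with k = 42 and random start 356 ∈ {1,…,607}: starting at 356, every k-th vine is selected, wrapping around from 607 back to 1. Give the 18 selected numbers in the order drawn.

Selection 1: 356
Selection 2: 356 + 42 = 398
Selection 3: 398 + 42 = 440
Selection 4: 440 + 42 = 482
Selection 5: 482 + 42 = 524
Selection 6: 524 + 42 = 566
Selection 7: 566 + 42 = 608 → 608 − 607 = 1
Selection 8: 1 + 42 = 43
Selection 9: 43 + 42 = 85
Selection 10: 85 + 42 = 127
Selection 11: 127 + 42 = 169
Selection 12: 169 + 42 = 211
Selection 13: 211 + 42 = 253
Selection 14: 253 + 42 = 295
Selection 15: 295 + 42 = 337
Selection 16: 337 + 42 = 379
Selection 17: 379 + 42 = 421
Selection 18: 421 + 42 = 463

356, 398, 440, 482, 524, 566, 1, 43, 85, 127, 169, 211, 253, 295, 337, 379, 421, 463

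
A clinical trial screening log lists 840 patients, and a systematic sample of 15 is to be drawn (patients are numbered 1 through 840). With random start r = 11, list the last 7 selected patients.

k = N/n = 840/15 = 56
9th selection = 11 + 8×56 = 459
10th: 459 + 56 = 515
11th: 515 + 56 = 571
12th: 571 + 56 = 627
13th: 627 + 56 = 683
14th: 683 + 56 = 739
15th: 739 + 56 = 795

459, 515, 571, 627, 683, 739, 795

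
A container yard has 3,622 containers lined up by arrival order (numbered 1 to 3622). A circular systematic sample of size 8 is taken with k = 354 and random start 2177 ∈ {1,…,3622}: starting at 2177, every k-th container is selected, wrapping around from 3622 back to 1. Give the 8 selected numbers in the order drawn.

2177, 2531, 2885, 3239, 3593, 325, 679, 1033

Selection 1: 2177
Selection 2: 2177 + 354 = 2531
Selection 3: 2531 + 354 = 2885
Selection 4: 2885 + 354 = 3239
Selection 5: 3239 + 354 = 3593
Selection 6: 3593 + 354 = 3947 → 3947 − 3622 = 325
Selection 7: 325 + 354 = 679
Selection 8: 679 + 354 = 1033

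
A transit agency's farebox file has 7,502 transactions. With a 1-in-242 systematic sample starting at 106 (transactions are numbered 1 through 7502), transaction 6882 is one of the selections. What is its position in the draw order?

29

k = 242
position = (6882 − 106)/242 + 1 = 6776/242 + 1 = 28 + 1 = 29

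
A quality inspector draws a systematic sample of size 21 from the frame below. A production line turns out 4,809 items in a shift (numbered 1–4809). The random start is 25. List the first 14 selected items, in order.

k = N/n = 4809/21 = 229
item 1: 25
item 2: 25 + 229 = 254
item 3: 254 + 229 = 483
item 4: 483 + 229 = 712
item 5: 712 + 229 = 941
item 6: 941 + 229 = 1170
item 7: 1170 + 229 = 1399
item 8: 1399 + 229 = 1628
item 9: 1628 + 229 = 1857
item 10: 1857 + 229 = 2086
item 11: 2086 + 229 = 2315
item 12: 2315 + 229 = 2544
item 13: 2544 + 229 = 2773
item 14: 2773 + 229 = 3002

25, 254, 483, 712, 941, 1170, 1399, 1628, 1857, 2086, 2315, 2544, 2773, 3002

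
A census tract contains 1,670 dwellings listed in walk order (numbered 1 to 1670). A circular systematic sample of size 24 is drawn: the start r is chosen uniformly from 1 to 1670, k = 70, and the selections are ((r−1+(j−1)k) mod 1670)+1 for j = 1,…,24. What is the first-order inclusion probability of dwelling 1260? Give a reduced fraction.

12/835

For each position j, as r ranges over 1…1670 the j-th selection hits every dwelling exactly once, so dwelling 1260 is selected for exactly 24 of the 1670 starts.
Inclusion probability = 24/1670 = 12/835.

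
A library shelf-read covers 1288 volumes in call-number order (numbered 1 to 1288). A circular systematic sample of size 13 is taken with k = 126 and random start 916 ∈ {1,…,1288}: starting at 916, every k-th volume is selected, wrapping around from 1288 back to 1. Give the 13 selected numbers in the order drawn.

Selection 1: 916
Selection 2: 916 + 126 = 1042
Selection 3: 1042 + 126 = 1168
Selection 4: 1168 + 126 = 1294 → 1294 − 1288 = 6
Selection 5: 6 + 126 = 132
Selection 6: 132 + 126 = 258
Selection 7: 258 + 126 = 384
Selection 8: 384 + 126 = 510
Selection 9: 510 + 126 = 636
Selection 10: 636 + 126 = 762
Selection 11: 762 + 126 = 888
Selection 12: 888 + 126 = 1014
Selection 13: 1014 + 126 = 1140

916, 1042, 1168, 6, 132, 258, 384, 510, 636, 762, 888, 1014, 1140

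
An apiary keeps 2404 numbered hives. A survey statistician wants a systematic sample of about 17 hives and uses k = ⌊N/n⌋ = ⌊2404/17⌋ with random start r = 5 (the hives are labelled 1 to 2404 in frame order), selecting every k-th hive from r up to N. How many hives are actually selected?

k = ⌊2404/17⌋ = 141
Achieved size = ⌊(2404 − 5)/141⌋ + 1 = ⌊2399/141⌋ + 1 = 17 + 1 = 18
(last selection: 5 + 17×141 = 2402 ≤ 2404; next would be 2543 > 2404)

18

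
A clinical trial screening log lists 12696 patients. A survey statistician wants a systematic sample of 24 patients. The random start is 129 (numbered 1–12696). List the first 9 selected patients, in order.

129, 658, 1187, 1716, 2245, 2774, 3303, 3832, 4361

k = N/n = 12696/24 = 529
patient 1: 129
patient 2: 129 + 529 = 658
patient 3: 658 + 529 = 1187
patient 4: 1187 + 529 = 1716
patient 5: 1716 + 529 = 2245
patient 6: 2245 + 529 = 2774
patient 7: 2774 + 529 = 3303
patient 8: 3303 + 529 = 3832
patient 9: 3832 + 529 = 4361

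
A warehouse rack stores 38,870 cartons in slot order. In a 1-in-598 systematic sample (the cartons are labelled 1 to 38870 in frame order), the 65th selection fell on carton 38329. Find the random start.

k = 598
r = 38329 − (65−1)×598 = 38329 − 38272 = 57

57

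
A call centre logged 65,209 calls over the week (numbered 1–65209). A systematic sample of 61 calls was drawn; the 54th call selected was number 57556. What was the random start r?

899

k = 65209/61 = 1069
r = 57556 − (54−1)×1069 = 57556 − 56657 = 899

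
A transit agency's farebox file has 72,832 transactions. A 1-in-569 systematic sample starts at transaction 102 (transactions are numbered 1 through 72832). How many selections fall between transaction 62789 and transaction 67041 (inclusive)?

7

k = 569
First selection ≥ 62789: 102 + ⌈(62789−102)/569⌉·569 = 102 + 111×569 = 63261
Last selection ≤ 67041: 102 + ⌊(67041−102)/569⌋·569 = 102 + 117×569 = 66675
Count = 117 − 111 + 1 = 7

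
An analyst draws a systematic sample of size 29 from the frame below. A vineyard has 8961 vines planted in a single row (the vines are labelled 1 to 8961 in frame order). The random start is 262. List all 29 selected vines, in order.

262, 571, 880, 1189, 1498, 1807, 2116, 2425, 2734, 3043, 3352, 3661, 3970, 4279, 4588, 4897, 5206, 5515, 5824, 6133, 6442, 6751, 7060, 7369, 7678, 7987, 8296, 8605, 8914

k = N/n = 8961/29 = 309
vine 1: 262
vine 2: 262 + 309 = 571
vine 3: 571 + 309 = 880
vine 4: 880 + 309 = 1189
vine 5: 1189 + 309 = 1498
vine 6: 1498 + 309 = 1807
vine 7: 1807 + 309 = 2116
vine 8: 2116 + 309 = 2425
vine 9: 2425 + 309 = 2734
vine 10: 2734 + 309 = 3043
vine 11: 3043 + 309 = 3352
vine 12: 3352 + 309 = 3661
vine 13: 3661 + 309 = 3970
vine 14: 3970 + 309 = 4279
vine 15: 4279 + 309 = 4588
vine 16: 4588 + 309 = 4897
vine 17: 4897 + 309 = 5206
vine 18: 5206 + 309 = 5515
vine 19: 5515 + 309 = 5824
vine 20: 5824 + 309 = 6133
vine 21: 6133 + 309 = 6442
vine 22: 6442 + 309 = 6751
vine 23: 6751 + 309 = 7060
vine 24: 7060 + 309 = 7369
vine 25: 7369 + 309 = 7678
vine 26: 7678 + 309 = 7987
vine 27: 7987 + 309 = 8296
vine 28: 8296 + 309 = 8605
vine 29: 8605 + 309 = 8914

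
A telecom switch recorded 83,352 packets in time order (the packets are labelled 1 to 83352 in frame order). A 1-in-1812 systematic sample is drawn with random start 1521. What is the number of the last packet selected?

83061

k = 1812
46th selection = r + (46−1)·k = 1521 + 45×1812 = 1521 + 81540 = 83061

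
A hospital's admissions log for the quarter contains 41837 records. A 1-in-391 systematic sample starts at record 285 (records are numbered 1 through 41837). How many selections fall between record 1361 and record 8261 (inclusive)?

k = 391
First selection ≥ 1361: 285 + ⌈(1361−285)/391⌉·391 = 285 + 3×391 = 1458
Last selection ≤ 8261: 285 + ⌊(8261−285)/391⌋·391 = 285 + 20×391 = 8105
Count = 20 − 3 + 1 = 18

18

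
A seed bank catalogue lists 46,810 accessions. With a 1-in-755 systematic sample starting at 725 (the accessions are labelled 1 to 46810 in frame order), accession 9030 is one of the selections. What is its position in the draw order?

k = 755
position = (9030 − 725)/755 + 1 = 8305/755 + 1 = 11 + 1 = 12

12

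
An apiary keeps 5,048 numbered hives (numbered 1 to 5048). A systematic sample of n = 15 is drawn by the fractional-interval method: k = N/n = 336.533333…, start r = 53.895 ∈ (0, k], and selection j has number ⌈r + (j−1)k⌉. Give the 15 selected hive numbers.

54, 391, 727, 1064, 1401, 1737, 2074, 2410, 2747, 3083, 3420, 3756, 4093, 4429, 4766

j=1: r + 0k = 53.895 → ⌈·⌉ = 54
j=2: r + 1k = 390.428333… → ⌈·⌉ = 391
j=3: r + 2k = 726.961666… → ⌈·⌉ = 727
j=4: r + 3k = 1063.495 → ⌈·⌉ = 1064
j=5: r + 4k = 1400.028333… → ⌈·⌉ = 1401
j=6: r + 5k = 1736.561666… → ⌈·⌉ = 1737
j=7: r + 6k = 2073.095 → ⌈·⌉ = 2074
j=8: r + 7k = 2409.628333… → ⌈·⌉ = 2410
j=9: r + 8k = 2746.161666… → ⌈·⌉ = 2747
j=10: r + 9k = 3082.695 → ⌈·⌉ = 3083
j=11: r + 10k = 3419.228333… → ⌈·⌉ = 3420
j=12: r + 11k = 3755.761666… → ⌈·⌉ = 3756
j=13: r + 12k = 4092.295 → ⌈·⌉ = 4093
j=14: r + 13k = 4428.828333… → ⌈·⌉ = 4429
j=15: r + 14k = 4765.361666… → ⌈·⌉ = 4766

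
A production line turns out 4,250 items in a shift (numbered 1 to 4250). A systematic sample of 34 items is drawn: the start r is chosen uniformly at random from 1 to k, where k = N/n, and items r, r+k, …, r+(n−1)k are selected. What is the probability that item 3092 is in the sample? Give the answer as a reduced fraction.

k = 4250/34 = 125.
Item 3092 is selected iff r ≡ 3092 (mod 125); exactly one such r in {1,…,125}.
Inclusion probability = 1/125.

1/125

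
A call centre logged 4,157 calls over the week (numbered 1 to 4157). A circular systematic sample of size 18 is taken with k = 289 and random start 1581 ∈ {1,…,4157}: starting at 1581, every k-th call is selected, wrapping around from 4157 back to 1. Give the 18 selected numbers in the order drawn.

1581, 1870, 2159, 2448, 2737, 3026, 3315, 3604, 3893, 25, 314, 603, 892, 1181, 1470, 1759, 2048, 2337

Selection 1: 1581
Selection 2: 1581 + 289 = 1870
Selection 3: 1870 + 289 = 2159
Selection 4: 2159 + 289 = 2448
Selection 5: 2448 + 289 = 2737
Selection 6: 2737 + 289 = 3026
Selection 7: 3026 + 289 = 3315
Selection 8: 3315 + 289 = 3604
Selection 9: 3604 + 289 = 3893
Selection 10: 3893 + 289 = 4182 → 4182 − 4157 = 25
Selection 11: 25 + 289 = 314
Selection 12: 314 + 289 = 603
Selection 13: 603 + 289 = 892
Selection 14: 892 + 289 = 1181
Selection 15: 1181 + 289 = 1470
Selection 16: 1470 + 289 = 1759
Selection 17: 1759 + 289 = 2048
Selection 18: 2048 + 289 = 2337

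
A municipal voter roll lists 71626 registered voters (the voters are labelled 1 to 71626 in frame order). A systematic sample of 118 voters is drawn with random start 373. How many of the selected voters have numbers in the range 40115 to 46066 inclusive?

10

k = 71626/118 = 607
First selection ≥ 40115: 373 + ⌈(40115−373)/607⌉·607 = 373 + 66×607 = 40435
Last selection ≤ 46066: 373 + ⌊(46066−373)/607⌋·607 = 373 + 75×607 = 45898
Count = 75 − 66 + 1 = 10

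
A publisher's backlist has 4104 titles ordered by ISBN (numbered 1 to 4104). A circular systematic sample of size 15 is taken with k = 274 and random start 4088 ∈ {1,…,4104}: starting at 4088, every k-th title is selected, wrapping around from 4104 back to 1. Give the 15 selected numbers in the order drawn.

4088, 258, 532, 806, 1080, 1354, 1628, 1902, 2176, 2450, 2724, 2998, 3272, 3546, 3820

Selection 1: 4088
Selection 2: 4088 + 274 = 4362 → 4362 − 4104 = 258
Selection 3: 258 + 274 = 532
Selection 4: 532 + 274 = 806
Selection 5: 806 + 274 = 1080
Selection 6: 1080 + 274 = 1354
Selection 7: 1354 + 274 = 1628
Selection 8: 1628 + 274 = 1902
Selection 9: 1902 + 274 = 2176
Selection 10: 2176 + 274 = 2450
Selection 11: 2450 + 274 = 2724
Selection 12: 2724 + 274 = 2998
Selection 13: 2998 + 274 = 3272
Selection 14: 3272 + 274 = 3546
Selection 15: 3546 + 274 = 3820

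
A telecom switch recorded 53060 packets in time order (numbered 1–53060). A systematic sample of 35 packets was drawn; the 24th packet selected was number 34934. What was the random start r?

66

k = 53060/35 = 1516
r = 34934 − (24−1)×1516 = 34934 − 34868 = 66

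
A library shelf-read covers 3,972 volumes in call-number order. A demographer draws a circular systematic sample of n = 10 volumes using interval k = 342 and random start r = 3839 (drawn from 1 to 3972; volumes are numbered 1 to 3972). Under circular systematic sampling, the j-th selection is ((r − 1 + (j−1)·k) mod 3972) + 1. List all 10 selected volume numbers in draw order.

Selection 1: 3839
Selection 2: 3839 + 342 = 4181 → 4181 − 3972 = 209
Selection 3: 209 + 342 = 551
Selection 4: 551 + 342 = 893
Selection 5: 893 + 342 = 1235
Selection 6: 1235 + 342 = 1577
Selection 7: 1577 + 342 = 1919
Selection 8: 1919 + 342 = 2261
Selection 9: 2261 + 342 = 2603
Selection 10: 2603 + 342 = 2945

3839, 209, 551, 893, 1235, 1577, 1919, 2261, 2603, 2945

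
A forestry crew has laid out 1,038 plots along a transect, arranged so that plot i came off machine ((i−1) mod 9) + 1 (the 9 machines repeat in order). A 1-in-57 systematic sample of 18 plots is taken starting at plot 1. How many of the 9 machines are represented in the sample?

Consecutive selections differ by k = 57, so their machine numbers differ by 57 mod 9 = 3.
gcd(57, 9) = 3, so the sample visits 9/3 = 3 distinct residues mod 9.
Start 1 is machine 1; the machines hit are 1, 4, 7.

3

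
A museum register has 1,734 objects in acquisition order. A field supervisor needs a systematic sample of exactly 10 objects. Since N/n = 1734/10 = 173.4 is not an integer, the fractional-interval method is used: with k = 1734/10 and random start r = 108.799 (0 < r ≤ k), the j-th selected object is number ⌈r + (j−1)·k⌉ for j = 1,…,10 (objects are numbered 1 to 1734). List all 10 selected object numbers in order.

j=1: r + 0k = 108.799 → ⌈·⌉ = 109
j=2: r + 1k = 282.199 → ⌈·⌉ = 283
j=3: r + 2k = 455.599 → ⌈·⌉ = 456
j=4: r + 3k = 628.999 → ⌈·⌉ = 629
j=5: r + 4k = 802.399 → ⌈·⌉ = 803
j=6: r + 5k = 975.799 → ⌈·⌉ = 976
j=7: r + 6k = 1149.199 → ⌈·⌉ = 1150
j=8: r + 7k = 1322.599 → ⌈·⌉ = 1323
j=9: r + 8k = 1495.999 → ⌈·⌉ = 1496
j=10: r + 9k = 1669.399 → ⌈·⌉ = 1670

109, 283, 456, 629, 803, 976, 1150, 1323, 1496, 1670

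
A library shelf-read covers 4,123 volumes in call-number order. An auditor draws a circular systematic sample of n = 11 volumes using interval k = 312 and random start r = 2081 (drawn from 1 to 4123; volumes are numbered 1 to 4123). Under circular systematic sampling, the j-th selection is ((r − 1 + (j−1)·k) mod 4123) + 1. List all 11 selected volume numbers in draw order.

Selection 1: 2081
Selection 2: 2081 + 312 = 2393
Selection 3: 2393 + 312 = 2705
Selection 4: 2705 + 312 = 3017
Selection 5: 3017 + 312 = 3329
Selection 6: 3329 + 312 = 3641
Selection 7: 3641 + 312 = 3953
Selection 8: 3953 + 312 = 4265 → 4265 − 4123 = 142
Selection 9: 142 + 312 = 454
Selection 10: 454 + 312 = 766
Selection 11: 766 + 312 = 1078

2081, 2393, 2705, 3017, 3329, 3641, 3953, 142, 454, 766, 1078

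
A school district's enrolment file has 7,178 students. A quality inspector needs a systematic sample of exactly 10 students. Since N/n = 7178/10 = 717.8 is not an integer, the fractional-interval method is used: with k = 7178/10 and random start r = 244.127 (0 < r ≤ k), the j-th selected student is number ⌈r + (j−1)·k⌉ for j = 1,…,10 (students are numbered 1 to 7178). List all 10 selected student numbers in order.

j=1: r + 0k = 244.127 → ⌈·⌉ = 245
j=2: r + 1k = 961.927 → ⌈·⌉ = 962
j=3: r + 2k = 1679.727 → ⌈·⌉ = 1680
j=4: r + 3k = 2397.527 → ⌈·⌉ = 2398
j=5: r + 4k = 3115.327 → ⌈·⌉ = 3116
j=6: r + 5k = 3833.127 → ⌈·⌉ = 3834
j=7: r + 6k = 4550.927 → ⌈·⌉ = 4551
j=8: r + 7k = 5268.727 → ⌈·⌉ = 5269
j=9: r + 8k = 5986.527 → ⌈·⌉ = 5987
j=10: r + 9k = 6704.327 → ⌈·⌉ = 6705

245, 962, 1680, 2398, 3116, 3834, 4551, 5269, 5987, 6705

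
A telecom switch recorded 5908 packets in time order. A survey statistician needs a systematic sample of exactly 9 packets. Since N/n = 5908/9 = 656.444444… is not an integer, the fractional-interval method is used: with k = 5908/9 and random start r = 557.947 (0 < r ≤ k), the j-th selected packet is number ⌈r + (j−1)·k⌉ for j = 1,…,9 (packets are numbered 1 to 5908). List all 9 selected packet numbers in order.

558, 1215, 1871, 2528, 3184, 3841, 4497, 5154, 5810

j=1: r + 0k = 557.947 → ⌈·⌉ = 558
j=2: r + 1k = 1214.391444… → ⌈·⌉ = 1215
j=3: r + 2k = 1870.835888… → ⌈·⌉ = 1871
j=4: r + 3k = 2527.280333… → ⌈·⌉ = 2528
j=5: r + 4k = 3183.724777… → ⌈·⌉ = 3184
j=6: r + 5k = 3840.169222… → ⌈·⌉ = 3841
j=7: r + 6k = 4496.613666… → ⌈·⌉ = 4497
j=8: r + 7k = 5153.058111… → ⌈·⌉ = 5154
j=9: r + 8k = 5809.502555… → ⌈·⌉ = 5810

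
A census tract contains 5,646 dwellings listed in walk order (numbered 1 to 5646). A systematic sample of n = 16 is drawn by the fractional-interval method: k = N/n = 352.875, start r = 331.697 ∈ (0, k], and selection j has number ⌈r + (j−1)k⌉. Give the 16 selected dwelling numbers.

332, 685, 1038, 1391, 1744, 2097, 2449, 2802, 3155, 3508, 3861, 4214, 4567, 4920, 5272, 5625

j=1: r + 0k = 331.697 → ⌈·⌉ = 332
j=2: r + 1k = 684.572 → ⌈·⌉ = 685
j=3: r + 2k = 1037.447 → ⌈·⌉ = 1038
j=4: r + 3k = 1390.322 → ⌈·⌉ = 1391
j=5: r + 4k = 1743.197 → ⌈·⌉ = 1744
j=6: r + 5k = 2096.072 → ⌈·⌉ = 2097
j=7: r + 6k = 2448.947 → ⌈·⌉ = 2449
j=8: r + 7k = 2801.822 → ⌈·⌉ = 2802
j=9: r + 8k = 3154.697 → ⌈·⌉ = 3155
j=10: r + 9k = 3507.572 → ⌈·⌉ = 3508
j=11: r + 10k = 3860.447 → ⌈·⌉ = 3861
j=12: r + 11k = 4213.322 → ⌈·⌉ = 4214
j=13: r + 12k = 4566.197 → ⌈·⌉ = 4567
j=14: r + 13k = 4919.072 → ⌈·⌉ = 4920
j=15: r + 14k = 5271.947 → ⌈·⌉ = 5272
j=16: r + 15k = 5624.822 → ⌈·⌉ = 5625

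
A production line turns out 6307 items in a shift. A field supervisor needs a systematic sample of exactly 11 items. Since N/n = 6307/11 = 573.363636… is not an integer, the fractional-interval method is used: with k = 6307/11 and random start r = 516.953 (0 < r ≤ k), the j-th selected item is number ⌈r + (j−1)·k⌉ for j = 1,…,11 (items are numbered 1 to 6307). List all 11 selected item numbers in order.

j=1: r + 0k = 516.953 → ⌈·⌉ = 517
j=2: r + 1k = 1090.316636… → ⌈·⌉ = 1091
j=3: r + 2k = 1663.680272… → ⌈·⌉ = 1664
j=4: r + 3k = 2237.043909… → ⌈·⌉ = 2238
j=5: r + 4k = 2810.407545… → ⌈·⌉ = 2811
j=6: r + 5k = 3383.771181… → ⌈·⌉ = 3384
j=7: r + 6k = 3957.134818… → ⌈·⌉ = 3958
j=8: r + 7k = 4530.498454… → ⌈·⌉ = 4531
j=9: r + 8k = 5103.862090… → ⌈·⌉ = 5104
j=10: r + 9k = 5677.225727… → ⌈·⌉ = 5678
j=11: r + 10k = 6250.589363… → ⌈·⌉ = 6251

517, 1091, 1664, 2238, 2811, 3384, 3958, 4531, 5104, 5678, 6251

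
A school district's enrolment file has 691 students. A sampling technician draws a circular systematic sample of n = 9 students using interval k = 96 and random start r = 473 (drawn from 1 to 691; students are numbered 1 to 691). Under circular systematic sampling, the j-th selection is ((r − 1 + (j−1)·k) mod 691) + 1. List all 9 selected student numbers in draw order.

473, 569, 665, 70, 166, 262, 358, 454, 550

Selection 1: 473
Selection 2: 473 + 96 = 569
Selection 3: 569 + 96 = 665
Selection 4: 665 + 96 = 761 → 761 − 691 = 70
Selection 5: 70 + 96 = 166
Selection 6: 166 + 96 = 262
Selection 7: 262 + 96 = 358
Selection 8: 358 + 96 = 454
Selection 9: 454 + 96 = 550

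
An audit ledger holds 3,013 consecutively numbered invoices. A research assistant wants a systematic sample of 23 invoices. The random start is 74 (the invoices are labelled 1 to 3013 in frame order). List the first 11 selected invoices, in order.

74, 205, 336, 467, 598, 729, 860, 991, 1122, 1253, 1384

k = N/n = 3013/23 = 131
invoice 1: 74
invoice 2: 74 + 131 = 205
invoice 3: 205 + 131 = 336
invoice 4: 336 + 131 = 467
invoice 5: 467 + 131 = 598
invoice 6: 598 + 131 = 729
invoice 7: 729 + 131 = 860
invoice 8: 860 + 131 = 991
invoice 9: 991 + 131 = 1122
invoice 10: 1122 + 131 = 1253
invoice 11: 1253 + 131 = 1384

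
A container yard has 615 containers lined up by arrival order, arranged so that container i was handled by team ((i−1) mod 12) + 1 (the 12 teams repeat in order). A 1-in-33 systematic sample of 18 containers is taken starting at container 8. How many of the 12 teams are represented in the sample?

Consecutive selections differ by k = 33, so their team numbers differ by 33 mod 12 = 9.
gcd(33, 12) = 3, so the sample visits 12/3 = 4 distinct residues mod 12.
Start 8 is team 8; the teams hit are 2, 5, 8, 11.

4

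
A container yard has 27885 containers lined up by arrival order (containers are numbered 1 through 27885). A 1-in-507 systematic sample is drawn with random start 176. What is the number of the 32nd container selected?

15893

k = 507
32nd selection = r + (32−1)·k = 176 + 31×507 = 176 + 15717 = 15893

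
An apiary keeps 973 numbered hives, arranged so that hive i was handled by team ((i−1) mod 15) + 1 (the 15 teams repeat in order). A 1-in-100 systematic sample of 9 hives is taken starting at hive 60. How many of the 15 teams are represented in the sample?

3

Consecutive selections differ by k = 100, so their team numbers differ by 100 mod 15 = 10.
gcd(100, 15) = 5, so the sample visits 15/5 = 3 distinct residues mod 15.
Start 60 is team 15; the teams hit are 5, 10, 15.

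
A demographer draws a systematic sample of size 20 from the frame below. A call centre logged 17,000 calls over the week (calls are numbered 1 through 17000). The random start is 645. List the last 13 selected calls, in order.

6595, 7445, 8295, 9145, 9995, 10845, 11695, 12545, 13395, 14245, 15095, 15945, 16795

k = N/n = 17000/20 = 850
8th selection = 645 + 7×850 = 6595
9th: 6595 + 850 = 7445
10th: 7445 + 850 = 8295
11th: 8295 + 850 = 9145
12th: 9145 + 850 = 9995
13th: 9995 + 850 = 10845
14th: 10845 + 850 = 11695
15th: 11695 + 850 = 12545
16th: 12545 + 850 = 13395
17th: 13395 + 850 = 14245
18th: 14245 + 850 = 15095
19th: 15095 + 850 = 15945
20th: 15945 + 850 = 16795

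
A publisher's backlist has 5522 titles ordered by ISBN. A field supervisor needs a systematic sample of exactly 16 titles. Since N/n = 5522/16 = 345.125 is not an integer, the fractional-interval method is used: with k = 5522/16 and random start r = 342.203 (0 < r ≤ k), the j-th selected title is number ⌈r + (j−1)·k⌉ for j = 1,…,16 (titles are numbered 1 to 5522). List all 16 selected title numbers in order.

j=1: r + 0k = 342.203 → ⌈·⌉ = 343
j=2: r + 1k = 687.328 → ⌈·⌉ = 688
j=3: r + 2k = 1032.453 → ⌈·⌉ = 1033
j=4: r + 3k = 1377.578 → ⌈·⌉ = 1378
j=5: r + 4k = 1722.703 → ⌈·⌉ = 1723
j=6: r + 5k = 2067.828 → ⌈·⌉ = 2068
j=7: r + 6k = 2412.953 → ⌈·⌉ = 2413
j=8: r + 7k = 2758.078 → ⌈·⌉ = 2759
j=9: r + 8k = 3103.203 → ⌈·⌉ = 3104
j=10: r + 9k = 3448.328 → ⌈·⌉ = 3449
j=11: r + 10k = 3793.453 → ⌈·⌉ = 3794
j=12: r + 11k = 4138.578 → ⌈·⌉ = 4139
j=13: r + 12k = 4483.703 → ⌈·⌉ = 4484
j=14: r + 13k = 4828.828 → ⌈·⌉ = 4829
j=15: r + 14k = 5173.953 → ⌈·⌉ = 5174
j=16: r + 15k = 5519.078 → ⌈·⌉ = 5520

343, 688, 1033, 1378, 1723, 2068, 2413, 2759, 3104, 3449, 3794, 4139, 4484, 4829, 5174, 5520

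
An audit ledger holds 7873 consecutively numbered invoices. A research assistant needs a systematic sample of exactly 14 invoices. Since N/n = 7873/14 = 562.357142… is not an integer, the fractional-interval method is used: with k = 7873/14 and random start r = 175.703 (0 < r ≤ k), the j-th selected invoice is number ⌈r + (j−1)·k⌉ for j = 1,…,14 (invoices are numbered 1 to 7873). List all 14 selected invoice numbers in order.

176, 739, 1301, 1863, 2426, 2988, 3550, 4113, 4675, 5237, 5800, 6362, 6924, 7487

j=1: r + 0k = 175.703 → ⌈·⌉ = 176
j=2: r + 1k = 738.060142… → ⌈·⌉ = 739
j=3: r + 2k = 1300.417285… → ⌈·⌉ = 1301
j=4: r + 3k = 1862.774428… → ⌈·⌉ = 1863
j=5: r + 4k = 2425.131571… → ⌈·⌉ = 2426
j=6: r + 5k = 2987.488714… → ⌈·⌉ = 2988
j=7: r + 6k = 3549.845857… → ⌈·⌉ = 3550
j=8: r + 7k = 4112.203 → ⌈·⌉ = 4113
j=9: r + 8k = 4674.560142… → ⌈·⌉ = 4675
j=10: r + 9k = 5236.917285… → ⌈·⌉ = 5237
j=11: r + 10k = 5799.274428… → ⌈·⌉ = 5800
j=12: r + 11k = 6361.631571… → ⌈·⌉ = 6362
j=13: r + 12k = 6923.988714… → ⌈·⌉ = 6924
j=14: r + 13k = 7486.345857… → ⌈·⌉ = 7487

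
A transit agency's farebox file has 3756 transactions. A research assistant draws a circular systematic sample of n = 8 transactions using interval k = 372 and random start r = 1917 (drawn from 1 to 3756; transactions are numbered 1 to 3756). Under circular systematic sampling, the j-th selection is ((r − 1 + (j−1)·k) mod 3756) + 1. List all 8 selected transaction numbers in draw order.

Selection 1: 1917
Selection 2: 1917 + 372 = 2289
Selection 3: 2289 + 372 = 2661
Selection 4: 2661 + 372 = 3033
Selection 5: 3033 + 372 = 3405
Selection 6: 3405 + 372 = 3777 → 3777 − 3756 = 21
Selection 7: 21 + 372 = 393
Selection 8: 393 + 372 = 765

1917, 2289, 2661, 3033, 3405, 21, 393, 765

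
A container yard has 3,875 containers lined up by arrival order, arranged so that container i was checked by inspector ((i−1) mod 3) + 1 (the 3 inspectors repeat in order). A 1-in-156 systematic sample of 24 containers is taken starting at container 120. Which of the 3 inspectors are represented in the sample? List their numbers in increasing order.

3

Consecutive selections differ by k = 156, so their inspector numbers differ by 156 mod 3 = 0.
gcd(156, 3) = 3, so the sample visits 3/3 = 1 distinct residues mod 3.
Start 120 is inspector 3; the inspectors hit are 3.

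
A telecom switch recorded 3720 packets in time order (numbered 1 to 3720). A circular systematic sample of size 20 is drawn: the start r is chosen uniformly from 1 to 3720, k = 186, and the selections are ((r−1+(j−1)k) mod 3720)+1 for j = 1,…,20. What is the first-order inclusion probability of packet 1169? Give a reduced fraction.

For each position j, as r ranges over 1…3720 the j-th selection hits every packet exactly once, so packet 1169 is selected for exactly 20 of the 3720 starts.
Inclusion probability = 20/3720 = 1/186.

1/186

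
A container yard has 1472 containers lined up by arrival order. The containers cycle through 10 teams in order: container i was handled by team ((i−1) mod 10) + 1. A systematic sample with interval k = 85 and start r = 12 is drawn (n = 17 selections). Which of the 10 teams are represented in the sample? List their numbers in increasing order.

Consecutive selections differ by k = 85, so their team numbers differ by 85 mod 10 = 5.
gcd(85, 10) = 5, so the sample visits 10/5 = 2 distinct residues mod 10.
Start 12 is team 2; the teams hit are 2, 7.

2, 7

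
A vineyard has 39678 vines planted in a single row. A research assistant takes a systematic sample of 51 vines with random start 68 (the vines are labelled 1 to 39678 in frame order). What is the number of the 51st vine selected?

k = 39678/51 = 778
51st selection = r + (51−1)·k = 68 + 50×778 = 68 + 38900 = 38968

38968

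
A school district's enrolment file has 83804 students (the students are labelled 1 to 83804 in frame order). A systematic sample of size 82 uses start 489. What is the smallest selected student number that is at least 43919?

k = 83804/82 = 1022
Steps past start: ⌈(43919 − 489)/1022⌉ = ⌈43430/1022⌉ = 43
Selected student: 489 + 43×1022 = 44435

44435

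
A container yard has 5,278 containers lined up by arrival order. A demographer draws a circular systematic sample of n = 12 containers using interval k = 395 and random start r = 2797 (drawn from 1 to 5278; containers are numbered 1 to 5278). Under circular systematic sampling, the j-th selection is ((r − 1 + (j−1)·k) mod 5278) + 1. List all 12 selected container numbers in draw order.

Selection 1: 2797
Selection 2: 2797 + 395 = 3192
Selection 3: 3192 + 395 = 3587
Selection 4: 3587 + 395 = 3982
Selection 5: 3982 + 395 = 4377
Selection 6: 4377 + 395 = 4772
Selection 7: 4772 + 395 = 5167
Selection 8: 5167 + 395 = 5562 → 5562 − 5278 = 284
Selection 9: 284 + 395 = 679
Selection 10: 679 + 395 = 1074
Selection 11: 1074 + 395 = 1469
Selection 12: 1469 + 395 = 1864

2797, 3192, 3587, 3982, 4377, 4772, 5167, 284, 679, 1074, 1469, 1864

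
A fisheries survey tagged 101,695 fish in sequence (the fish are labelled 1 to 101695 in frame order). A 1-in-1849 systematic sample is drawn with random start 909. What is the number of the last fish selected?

100755

k = 1849
55th selection = r + (55−1)·k = 909 + 54×1849 = 909 + 99846 = 100755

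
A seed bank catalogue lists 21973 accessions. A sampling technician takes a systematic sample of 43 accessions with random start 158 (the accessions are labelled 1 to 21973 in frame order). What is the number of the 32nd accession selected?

15999

k = 21973/43 = 511
32nd selection = r + (32−1)·k = 158 + 31×511 = 158 + 15841 = 15999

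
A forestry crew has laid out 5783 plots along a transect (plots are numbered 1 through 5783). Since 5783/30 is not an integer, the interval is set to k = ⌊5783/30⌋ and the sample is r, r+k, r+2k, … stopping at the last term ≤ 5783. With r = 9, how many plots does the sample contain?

31

k = ⌊5783/30⌋ = 192
Achieved size = ⌊(5783 − 9)/192⌋ + 1 = ⌊5774/192⌋ + 1 = 30 + 1 = 31
(last selection: 9 + 30×192 = 5769 ≤ 5783; next would be 5961 > 5783)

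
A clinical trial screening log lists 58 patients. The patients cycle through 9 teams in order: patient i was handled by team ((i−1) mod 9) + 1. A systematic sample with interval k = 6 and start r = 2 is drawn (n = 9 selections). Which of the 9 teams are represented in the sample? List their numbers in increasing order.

2, 5, 8

Consecutive selections differ by k = 6, so their team numbers differ by 6 mod 9 = 6.
gcd(6, 9) = 3, so the sample visits 9/3 = 3 distinct residues mod 9.
Start 2 is team 2; the teams hit are 2, 5, 8.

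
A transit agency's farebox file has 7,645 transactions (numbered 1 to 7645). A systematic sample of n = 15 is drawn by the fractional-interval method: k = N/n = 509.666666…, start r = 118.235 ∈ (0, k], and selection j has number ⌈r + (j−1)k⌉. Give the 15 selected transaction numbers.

j=1: r + 0k = 118.235 → ⌈·⌉ = 119
j=2: r + 1k = 627.901666… → ⌈·⌉ = 628
j=3: r + 2k = 1137.568333… → ⌈·⌉ = 1138
j=4: r + 3k = 1647.235 → ⌈·⌉ = 1648
j=5: r + 4k = 2156.901666… → ⌈·⌉ = 2157
j=6: r + 5k = 2666.568333… → ⌈·⌉ = 2667
j=7: r + 6k = 3176.235 → ⌈·⌉ = 3177
j=8: r + 7k = 3685.901666… → ⌈·⌉ = 3686
j=9: r + 8k = 4195.568333… → ⌈·⌉ = 4196
j=10: r + 9k = 4705.235 → ⌈·⌉ = 4706
j=11: r + 10k = 5214.901666… → ⌈·⌉ = 5215
j=12: r + 11k = 5724.568333… → ⌈·⌉ = 5725
j=13: r + 12k = 6234.235 → ⌈·⌉ = 6235
j=14: r + 13k = 6743.901666… → ⌈·⌉ = 6744
j=15: r + 14k = 7253.568333… → ⌈·⌉ = 7254

119, 628, 1138, 1648, 2157, 2667, 3177, 3686, 4196, 4706, 5215, 5725, 6235, 6744, 7254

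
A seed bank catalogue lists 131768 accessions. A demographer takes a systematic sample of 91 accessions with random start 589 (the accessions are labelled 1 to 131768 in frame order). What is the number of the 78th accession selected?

k = 131768/91 = 1448
78th selection = r + (78−1)·k = 589 + 77×1448 = 589 + 111496 = 112085

112085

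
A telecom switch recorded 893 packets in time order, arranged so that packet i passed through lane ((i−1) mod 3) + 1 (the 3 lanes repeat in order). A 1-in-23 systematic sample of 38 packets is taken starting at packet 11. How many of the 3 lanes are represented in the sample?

Consecutive selections differ by k = 23, so their lane numbers differ by 23 mod 3 = 2.
gcd(23, 3) = 1, so the sample visits 3/1 = 3 distinct residues mod 3.
Start 11 is lane 2; the lanes hit are 1, 2, 3.

3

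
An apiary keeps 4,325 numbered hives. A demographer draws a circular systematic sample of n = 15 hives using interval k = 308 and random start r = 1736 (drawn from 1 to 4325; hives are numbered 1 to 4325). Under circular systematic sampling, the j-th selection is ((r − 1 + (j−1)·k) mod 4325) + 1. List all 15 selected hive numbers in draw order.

1736, 2044, 2352, 2660, 2968, 3276, 3584, 3892, 4200, 183, 491, 799, 1107, 1415, 1723

Selection 1: 1736
Selection 2: 1736 + 308 = 2044
Selection 3: 2044 + 308 = 2352
Selection 4: 2352 + 308 = 2660
Selection 5: 2660 + 308 = 2968
Selection 6: 2968 + 308 = 3276
Selection 7: 3276 + 308 = 3584
Selection 8: 3584 + 308 = 3892
Selection 9: 3892 + 308 = 4200
Selection 10: 4200 + 308 = 4508 → 4508 − 4325 = 183
Selection 11: 183 + 308 = 491
Selection 12: 491 + 308 = 799
Selection 13: 799 + 308 = 1107
Selection 14: 1107 + 308 = 1415
Selection 15: 1415 + 308 = 1723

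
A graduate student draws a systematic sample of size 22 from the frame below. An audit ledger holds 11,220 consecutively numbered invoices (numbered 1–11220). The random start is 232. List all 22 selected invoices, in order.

k = N/n = 11220/22 = 510
invoice 1: 232
invoice 2: 232 + 510 = 742
invoice 3: 742 + 510 = 1252
invoice 4: 1252 + 510 = 1762
invoice 5: 1762 + 510 = 2272
invoice 6: 2272 + 510 = 2782
invoice 7: 2782 + 510 = 3292
invoice 8: 3292 + 510 = 3802
invoice 9: 3802 + 510 = 4312
invoice 10: 4312 + 510 = 4822
invoice 11: 4822 + 510 = 5332
invoice 12: 5332 + 510 = 5842
invoice 13: 5842 + 510 = 6352
invoice 14: 6352 + 510 = 6862
invoice 15: 6862 + 510 = 7372
invoice 16: 7372 + 510 = 7882
invoice 17: 7882 + 510 = 8392
invoice 18: 8392 + 510 = 8902
invoice 19: 8902 + 510 = 9412
invoice 20: 9412 + 510 = 9922
invoice 21: 9922 + 510 = 10432
invoice 22: 10432 + 510 = 10942

232, 742, 1252, 1762, 2272, 2782, 3292, 3802, 4312, 4822, 5332, 5842, 6352, 6862, 7372, 7882, 8392, 8902, 9412, 9922, 10432, 10942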